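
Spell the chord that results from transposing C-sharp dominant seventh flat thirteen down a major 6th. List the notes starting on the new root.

E  G-sharp  B  D  C

A major 6th down from C-sharp is E, so the new chord is E dominant seventh flat thirteen.
root → E
3rd (major 3rd) → G-sharp
5th (perfect 5th) → B
7th (minor 7th) → D
13th (minor 13th) → C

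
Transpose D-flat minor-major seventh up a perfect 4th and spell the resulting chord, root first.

G-flat, B-double-flat, D-flat, F

D-flat up a perfect 4th → G-flat. New chord: G-flat minor-major seventh.
Root: G-flat
Minor 3rd (3rd): B-double-flat
Perfect 5th (5th): D-flat
Major 7th (7th): F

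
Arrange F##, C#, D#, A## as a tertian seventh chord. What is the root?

D#

Arranged so that each adjacent pair is a third by letter name: D# – F## – A## – C#.
The bottom of that stack, D#, is the root (this is D# augmented seventh).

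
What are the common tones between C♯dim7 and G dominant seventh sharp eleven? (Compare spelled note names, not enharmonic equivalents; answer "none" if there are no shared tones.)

C# G

C♯dim7 = C#, E, G, Bb.
G dominant seventh sharp eleven = G, B, D, F, C#.
Shared: C#, G.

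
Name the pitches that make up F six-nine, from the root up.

F A C D G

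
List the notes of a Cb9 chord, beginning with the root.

C♭ – E♭ – G♭ – B𝄫 – D♭

Cb9 is a dominant ninth built on C♭.
- root: C♭
- major 3rd: E♭
- perfect 5th: G♭
- minor 7th: B𝄫
- major 9th: D♭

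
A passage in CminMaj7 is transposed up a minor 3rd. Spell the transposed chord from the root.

A minor 3rd up from C is E♭, so the new chord is E♭ minor-major seventh.
Root: E♭
Minor 3rd (3rd): G♭
Perfect 5th (5th): B♭
Major 7th (7th): D

E♭ – G♭ – B♭ – D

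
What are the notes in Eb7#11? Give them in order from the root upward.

Eb7#11 is a dominant seventh sharp eleven built on Eb.
root → Eb
3rd (major 3rd) → G
5th (perfect 5th) → Bb
7th (minor 7th) → Db
11th (augmented 11th) → A

Eb  G  Bb  Db  A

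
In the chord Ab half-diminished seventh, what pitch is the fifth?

E-double-flat

Ab half-diminished seventh is built on A-flat; its 5th is a diminished 5th above the root.
A fifth above A uses the letter E, and the diminished 5th above A-flat is E-double-flat.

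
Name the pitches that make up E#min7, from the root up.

E# – G# – B# – D#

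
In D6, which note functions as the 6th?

B

D6 is built on D; its 6th is a major 6th above the root.
A sixth above D uses the letter B, and the major 6th above D is B.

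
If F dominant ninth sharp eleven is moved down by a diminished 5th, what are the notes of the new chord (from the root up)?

B D-sharp F-sharp A C-sharp E-sharp

A diminished 5th down from F is B, so the new chord is B dominant ninth sharp eleven.
B — root
D-sharp — major 3rd
F-sharp — perfect 5th
A — minor 7th
C-sharp — major 9th
E-sharp — augmented 11th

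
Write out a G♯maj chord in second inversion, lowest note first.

G♯maj = G#–B#–D#; second inversion → fifth (D#) lowest.

D#, G#, B#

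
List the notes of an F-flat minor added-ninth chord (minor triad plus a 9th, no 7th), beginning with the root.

F♭, A𝄫, C♭, G♭

F-flat minor added-ninth: minor added-ninth on F♭.
root → F♭
3rd (minor 3rd) → A𝄫
5th (perfect 5th) → C♭
9th (major 9th) → G♭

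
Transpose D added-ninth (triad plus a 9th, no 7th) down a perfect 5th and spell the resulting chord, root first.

Transposed root: D → G (perfect 5th down). So we spell G added-ninth:
- root: G
- major 3rd: B
- perfect 5th: D
- major 9th: A

G  B  D  A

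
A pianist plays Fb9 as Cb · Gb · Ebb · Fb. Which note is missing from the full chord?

The full Fb9 chord is Fb, Ab, Cb, Ebb, Gb.
Comparing with the voicing, the major 3rd (3rd) — Ab — is absent.

Ab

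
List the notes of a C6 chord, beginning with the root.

C E G A

C6 is a major sixth built on C.
Root: C
Major 3rd (3rd): E
Perfect 5th (5th): G
Major 6th (6th): A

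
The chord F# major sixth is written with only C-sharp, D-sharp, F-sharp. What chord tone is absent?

F# major sixth = F-sharp, A-sharp, C-sharp, D-sharp. The voicing lacks the 3rd (major 3rd), A-sharp.

A-sharp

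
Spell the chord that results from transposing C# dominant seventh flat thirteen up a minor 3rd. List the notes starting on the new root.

E, G-sharp, B, D, C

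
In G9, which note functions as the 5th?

Root of G9 = G. The 5th is a perfect 5th: G up a perfect 5th → D.

D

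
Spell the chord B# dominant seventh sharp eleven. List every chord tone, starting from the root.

B# dominant seventh sharp eleven: dominant seventh sharp eleven on B-sharp.
B-sharp — root
D-double-sharp — major 3rd
F-double-sharp — perfect 5th
A-sharp — minor 7th
E-double-sharp — augmented 11th

B-sharp  D-double-sharp  F-double-sharp  A-sharp  E-double-sharp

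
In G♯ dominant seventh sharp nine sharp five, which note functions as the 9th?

A-double-sharp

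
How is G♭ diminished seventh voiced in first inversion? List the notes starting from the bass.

Bbb Dbb Fbb Gb

G♭ diminished seventh = Gb–Bbb–Dbb–Fbb; first inversion → third (Bbb) lowest.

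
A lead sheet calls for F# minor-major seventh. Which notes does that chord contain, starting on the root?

F-sharp, A, C-sharp, E-sharp

F# minor-major seventh is a minor-major seventh built on F-sharp.
Root: F-sharp
Minor 3rd (3rd): A
Perfect 5th (5th): C-sharp
Major 7th (7th): E-sharp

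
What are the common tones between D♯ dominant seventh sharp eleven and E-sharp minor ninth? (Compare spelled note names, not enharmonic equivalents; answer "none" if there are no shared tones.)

D♯ dominant seventh sharp eleven = D-sharp, F-double-sharp, A-sharp, C-sharp, G-double-sharp.
E-sharp minor ninth = E-sharp, G-sharp, B-sharp, D-sharp, F-double-sharp.
Shared: D-sharp, F-double-sharp.

D-sharp F-double-sharp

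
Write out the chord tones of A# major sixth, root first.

A# major sixth: major sixth on A♯.
Root: A♯
Major 3rd (3rd): C𝄪
Perfect 5th (5th): E♯
Major 6th (6th): F𝄪

A♯ – C𝄪 – E♯ – F𝄪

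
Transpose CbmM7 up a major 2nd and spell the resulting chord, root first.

Db Fb Ab C

Transposed root: Cb → Db (major 2nd up). So we spell Db minor-major seventh:
Root: Db
Minor 3rd (3rd): Fb
Perfect 5th (5th): Ab
Major 7th (7th): C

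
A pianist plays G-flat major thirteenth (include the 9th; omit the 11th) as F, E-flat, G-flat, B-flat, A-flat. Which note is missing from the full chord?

The full G-flat major thirteenth chord is G-flat, B-flat, D-flat, F, A-flat, E-flat.
Comparing with the voicing, the perfect 5th (5th) — D-flat — is absent.

D-flat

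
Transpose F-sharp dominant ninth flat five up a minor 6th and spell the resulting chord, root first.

D F# Ab C E

A minor 6th up from F# is D, so the new chord is D dominant ninth flat five.
- root: D
- major 3rd: F#
- diminished 5th: Ab
- minor 7th: C
- major 9th: E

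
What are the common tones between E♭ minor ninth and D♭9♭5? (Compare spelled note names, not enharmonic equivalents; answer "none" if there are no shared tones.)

Eb, Db, F

E♭ minor ninth: Eb Gb Bb Db F
D♭9♭5: Db F Abb Cb Eb
Common to both → Eb, Db, F.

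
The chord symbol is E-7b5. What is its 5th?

B♭

Root of E-7b5 = E. The 5th is a diminished 5th: E up a diminished 5th → B♭.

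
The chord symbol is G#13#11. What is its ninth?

A♯

Root of G#13#11 = G♯. The 9th is a major 9th: G♯ up a major 9th → A♯.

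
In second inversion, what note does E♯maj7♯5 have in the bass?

B##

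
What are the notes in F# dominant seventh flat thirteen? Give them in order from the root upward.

F# A# C# E D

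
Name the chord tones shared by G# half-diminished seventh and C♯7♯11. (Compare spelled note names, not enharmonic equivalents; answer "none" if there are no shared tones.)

G♯, B

G# half-diminished seventh = G♯, B, D, F♯.
C♯7♯11 = C♯, E♯, G♯, B, F𝄪.
Shared: G♯, B.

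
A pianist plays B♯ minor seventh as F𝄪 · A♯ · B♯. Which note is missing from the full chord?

D♯

The full B♯ minor seventh chord is B♯, D♯, F𝄪, A♯.
Comparing with the voicing, the minor 3rd (3rd) — D♯ — is absent.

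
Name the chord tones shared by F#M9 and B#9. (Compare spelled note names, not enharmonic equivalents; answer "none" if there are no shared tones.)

A♯

F#M9: F♯ A♯ C♯ E♯ G♯
B#9: B♯ D𝄪 F𝄪 A♯ C𝄪
Common to both → A♯.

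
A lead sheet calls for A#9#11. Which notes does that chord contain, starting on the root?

A#, C##, E#, G#, B#, D##

A#9#11 is a dominant ninth sharp eleven built on A#.
Root: A#
Major 3rd (3rd): C##
Perfect 5th (5th): E#
Minor 7th (7th): G#
Major 9th (9th): B#
Augmented 11th (11th): D##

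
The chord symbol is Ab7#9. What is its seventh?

Ab7#9 is built on Ab; its 7th is a minor 7th above the root.
A seventh above A uses the letter G, and the minor 7th above Ab is Gb.

Gb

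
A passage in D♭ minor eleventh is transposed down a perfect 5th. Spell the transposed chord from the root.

G-flat, B-double-flat, D-flat, F-flat, A-flat, C-flat

D-flat down a perfect 5th → G-flat. New chord: G-flat minor eleventh.
G-flat — root
B-double-flat — minor 3rd
D-flat — perfect 5th
F-flat — minor 7th
A-flat — major 9th
C-flat — perfect 11th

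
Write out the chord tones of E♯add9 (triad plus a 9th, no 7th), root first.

E# – G## – B# – F##

E♯add9 is an added-ninth built on E#.
- root: E#
- major 3rd: G##
- perfect 5th: B#
- major 9th: F##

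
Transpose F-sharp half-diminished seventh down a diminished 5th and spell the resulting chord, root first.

B#  D#  F#  A#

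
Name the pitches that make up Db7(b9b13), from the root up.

Db F Ab Cb Ebb Bbb

Db7(b9b13): dominant seventh flat nine flat thirteen on Db.
Db — root
F — major 3rd
Ab — perfect 5th
Cb — minor 7th
Ebb — minor 9th
Bbb — minor 13th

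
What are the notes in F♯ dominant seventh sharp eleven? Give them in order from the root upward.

F-sharp, A-sharp, C-sharp, E, B-sharp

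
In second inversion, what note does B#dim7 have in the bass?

B#dim7 = B#–D#–F#–A. Second inversion → fifth in the bass = F#.

F#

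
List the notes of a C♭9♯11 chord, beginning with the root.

C♭9♯11 is a dominant ninth sharp eleven built on Cb.
- root: Cb
- major 3rd: Eb
- perfect 5th: Gb
- minor 7th: Bbb
- major 9th: Db
- augmented 11th: F

Cb  Eb  Gb  Bbb  Db  F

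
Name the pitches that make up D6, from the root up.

D, F♯, A, B

Root D, quality major sixth:
D — root
F♯ — major 3rd
A — perfect 5th
B — major 6th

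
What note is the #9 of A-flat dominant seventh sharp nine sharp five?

B

Root of A-flat dominant seventh sharp nine sharp five = Ab. The 9th is an augmented 9th: Ab up an augmented 9th → B.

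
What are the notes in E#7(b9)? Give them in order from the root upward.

Root E♯, quality dominant seventh flat nine:
E♯ — root
G𝄪 — major 3rd
B♯ — perfect 5th
D♯ — minor 7th
F♯ — minor 9th

E♯, G𝄪, B♯, D♯, F♯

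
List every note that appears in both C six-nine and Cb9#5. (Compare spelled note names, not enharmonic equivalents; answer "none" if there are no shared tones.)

G

C six-nine = C, E, G, A, D.
Cb9#5 = Cb, Eb, G, Bbb, Db.
Shared: G.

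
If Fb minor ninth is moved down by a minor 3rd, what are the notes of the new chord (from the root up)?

A minor 3rd down from Fb is Db, so the new chord is Db minor ninth.
Root: Db
Minor 3rd (3rd): Fb
Perfect 5th (5th): Ab
Minor 7th (7th): Cb
Major 9th (9th): Eb

Db – Fb – Ab – Cb – Eb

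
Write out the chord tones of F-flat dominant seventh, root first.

F-flat – A-flat – C-flat – E-double-flat

Root F-flat, quality dominant seventh:
- root: F-flat
- major 3rd: A-flat
- perfect 5th: C-flat
- minor 7th: E-double-flat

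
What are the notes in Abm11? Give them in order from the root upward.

Ab Cb Eb Gb Bb Db

Abm11: minor eleventh on Ab.
Root: Ab
Minor 3rd (3rd): Cb
Perfect 5th (5th): Eb
Minor 7th (7th): Gb
Major 9th (9th): Bb
Perfect 11th (11th): Db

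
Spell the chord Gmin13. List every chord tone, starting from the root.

G – Bb – D – F – A – C – E

Gmin13 is a minor thirteenth built on G.
root → G
3rd (minor 3rd) → Bb
5th (perfect 5th) → D
7th (minor 7th) → F
9th (major 9th) → A
11th (perfect 11th) → C
13th (major 13th) → E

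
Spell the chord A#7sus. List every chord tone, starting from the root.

A# D# E# G#

A#7sus is a dominant seventh suspended fourth built on A#.
A# — root
D# — perfect 4th
E# — perfect 5th
G# — minor 7th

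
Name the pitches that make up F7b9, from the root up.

F7b9: dominant seventh flat nine on F.
- root: F
- major 3rd: A
- perfect 5th: C
- minor 7th: Eb
- minor 9th: Gb

F A C Eb Gb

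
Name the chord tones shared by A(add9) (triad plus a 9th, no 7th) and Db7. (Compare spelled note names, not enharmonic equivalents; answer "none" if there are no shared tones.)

none

A(add9) = A, C#, E, B.
Db7 = Db, F, Ab, Cb.
Shared: none.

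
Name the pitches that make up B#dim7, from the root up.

B♯ D♯ F♯ A

B#dim7: diminished seventh on B♯.
root → B♯
3rd (minor 3rd) → D♯
5th (diminished 5th) → F♯
7th (diminished 7th) → A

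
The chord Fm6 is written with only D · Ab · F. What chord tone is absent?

The full Fm6 chord is F, Ab, C, D.
Comparing with the voicing, the perfect 5th (5th) — C — is absent.

C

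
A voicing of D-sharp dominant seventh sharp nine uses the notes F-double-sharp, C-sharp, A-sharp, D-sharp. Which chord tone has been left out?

E-double-sharp

D-sharp dominant seventh sharp nine = D-sharp, F-double-sharp, A-sharp, C-sharp, E-double-sharp. The voicing lacks the 9th (augmented 9th), E-double-sharp.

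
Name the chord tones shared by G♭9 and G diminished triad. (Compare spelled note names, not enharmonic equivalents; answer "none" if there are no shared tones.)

G♭9: G♭ B♭ D♭ F♭ A♭
G diminished triad: G B♭ D♭
Common to both → B♭, D♭.

B♭, D♭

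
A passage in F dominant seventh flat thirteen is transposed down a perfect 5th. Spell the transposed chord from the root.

Bb – D – F – Ab – Gb

F down a perfect 5th → Bb. New chord: Bb dominant seventh flat thirteen.
- root: Bb
- major 3rd: D
- perfect 5th: F
- minor 7th: Ab
- minor 13th: Gb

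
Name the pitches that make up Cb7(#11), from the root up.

Cb7(#11) is a dominant seventh sharp eleven built on Cb.
Cb — root
Eb — major 3rd
Gb — perfect 5th
Bbb — minor 7th
F — augmented 11th

Cb, Eb, Gb, Bbb, F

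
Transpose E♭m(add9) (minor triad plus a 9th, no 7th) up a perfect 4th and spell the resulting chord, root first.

Ab – Cb – Eb – Bb

Transposed root: Eb → Ab (perfect 4th up). So we spell Ab minor added-ninth:
- root: Ab
- minor 3rd: Cb
- perfect 5th: Eb
- major 9th: Bb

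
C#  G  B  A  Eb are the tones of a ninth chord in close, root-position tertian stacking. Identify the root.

A

Stacking in thirds gives A – C# – Eb – G – B, so A is the root — A dominant ninth flat five.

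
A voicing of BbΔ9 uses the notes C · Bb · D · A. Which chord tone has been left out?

F

The full BbΔ9 chord is Bb, D, F, A, C.
Comparing with the voicing, the perfect 5th (5th) — F — is absent.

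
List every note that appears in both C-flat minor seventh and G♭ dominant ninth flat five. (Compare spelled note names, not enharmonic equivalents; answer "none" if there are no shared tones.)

G-flat

C-flat minor seventh = C-flat, E-double-flat, G-flat, B-double-flat.
G♭ dominant ninth flat five = G-flat, B-flat, D-double-flat, F-flat, A-flat.
Shared: G-flat.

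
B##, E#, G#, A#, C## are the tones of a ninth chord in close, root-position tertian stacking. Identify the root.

Arranged so that each adjacent pair is a third by letter name: A# – C## – E# – G# – B##.
The bottom of that stack, A#, is the root (this is A# dominant seventh sharp nine).

A#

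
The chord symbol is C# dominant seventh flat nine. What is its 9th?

D

Root of C# dominant seventh flat nine = C#. The 9th is a minor 9th: C# up a minor 9th → D.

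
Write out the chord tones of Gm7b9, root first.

Root G, quality minor seventh flat nine:
G — root
Bb — minor 3rd
D — perfect 5th
F — minor 7th
Ab — minor 9th

G  Bb  D  F  Ab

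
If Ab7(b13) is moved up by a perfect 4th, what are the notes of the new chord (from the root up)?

A perfect 4th up from A♭ is D♭, so the new chord is D♭ dominant seventh flat thirteen.
D♭ — root
F — major 3rd
A♭ — perfect 5th
C♭ — minor 7th
B𝄫 — minor 13th

D♭, F, A♭, C♭, B𝄫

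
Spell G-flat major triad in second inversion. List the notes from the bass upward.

In root position, G-flat major triad is G-flat–B-flat–D-flat.
Second inversion puts the fifth (D-flat) in the bass.

D-flat, G-flat, B-flat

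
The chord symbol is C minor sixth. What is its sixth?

C minor sixth is built on C; its 6th is a major 6th above the root.
A sixth above C uses the letter A, and the major 6th above C is A.

A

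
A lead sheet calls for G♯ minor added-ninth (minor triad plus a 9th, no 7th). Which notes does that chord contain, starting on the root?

G#, B, D#, A#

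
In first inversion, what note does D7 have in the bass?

F#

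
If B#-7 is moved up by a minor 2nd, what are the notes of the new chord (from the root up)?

C# E G# B

Transposed root: B# → C# (minor 2nd up). So we spell C# minor seventh:
root → C#
3rd (minor 3rd) → E
5th (perfect 5th) → G#
7th (minor 7th) → B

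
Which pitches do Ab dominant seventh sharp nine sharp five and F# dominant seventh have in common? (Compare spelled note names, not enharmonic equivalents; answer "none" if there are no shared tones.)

E

Ab dominant seventh sharp nine sharp five: A-flat C E G-flat B
F# dominant seventh: F-sharp A-sharp C-sharp E
Common to both → E.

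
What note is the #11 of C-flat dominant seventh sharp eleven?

C-flat dominant seventh sharp eleven is built on C-flat; its 11th is an augmented 11th above the root.
A fourth above C uses the letter F, and the augmented 11th above C-flat is F.

F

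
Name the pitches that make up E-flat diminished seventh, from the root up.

E-flat – G-flat – B-double-flat – D-double-flat

Root E-flat, quality diminished seventh:
E-flat — root
G-flat — minor 3rd
B-double-flat — diminished 5th
D-double-flat — diminished 7th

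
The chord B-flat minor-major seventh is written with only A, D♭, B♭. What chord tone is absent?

F

The full B-flat minor-major seventh chord is B♭, D♭, F, A.
Comparing with the voicing, the perfect 5th (5th) — F — is absent.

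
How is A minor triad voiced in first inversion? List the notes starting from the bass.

C E A

In root position, A minor triad is A–C–E.
First inversion puts the third (C) in the bass.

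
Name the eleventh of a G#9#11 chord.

Root of G#9#11 = G#. The 11th is an augmented 11th: G# up an augmented 11th → C##.

C##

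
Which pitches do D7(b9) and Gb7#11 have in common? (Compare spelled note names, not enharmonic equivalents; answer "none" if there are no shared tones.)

D7(b9): D F♯ A C E♭
Gb7#11: G♭ B♭ D♭ F♭ C
Common to both → C.

C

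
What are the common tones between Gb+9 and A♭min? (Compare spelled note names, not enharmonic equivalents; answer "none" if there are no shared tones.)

Ab

Gb+9 = Gb, Bb, D, Fb, Ab.
A♭min = Ab, Cb, Eb.
Shared: Ab.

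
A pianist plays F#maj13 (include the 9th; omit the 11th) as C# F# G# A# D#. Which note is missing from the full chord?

E#

The full F#maj13 chord is F#, A#, C#, E#, G#, D#.
Comparing with the voicing, the major 7th (7th) — E# — is absent.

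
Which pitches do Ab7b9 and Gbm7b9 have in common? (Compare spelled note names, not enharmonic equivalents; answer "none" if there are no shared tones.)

Ab7b9 = Ab, C, Eb, Gb, Bbb.
Gbm7b9 = Gb, Bbb, Db, Fb, Abb.
Shared: Gb, Bbb.

Gb, Bbb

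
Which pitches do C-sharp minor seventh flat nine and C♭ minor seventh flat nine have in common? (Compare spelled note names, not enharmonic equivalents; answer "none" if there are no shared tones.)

none

C-sharp minor seventh flat nine: C-sharp E G-sharp B D
C♭ minor seventh flat nine: C-flat E-double-flat G-flat B-double-flat D-double-flat
Common to both → none.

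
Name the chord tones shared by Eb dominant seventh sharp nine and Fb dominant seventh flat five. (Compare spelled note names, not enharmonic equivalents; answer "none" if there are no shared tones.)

none

Eb dominant seventh sharp nine: E-flat G B-flat D-flat F-sharp
Fb dominant seventh flat five: F-flat A-flat C-double-flat E-double-flat
Common to both → none.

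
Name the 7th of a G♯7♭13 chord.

F#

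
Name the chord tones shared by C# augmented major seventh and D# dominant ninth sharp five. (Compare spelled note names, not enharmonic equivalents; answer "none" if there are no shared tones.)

C♯  E♯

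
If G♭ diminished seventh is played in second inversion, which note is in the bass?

Dbb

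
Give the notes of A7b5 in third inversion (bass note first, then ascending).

G A C♯ E♭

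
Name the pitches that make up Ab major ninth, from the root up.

A-flat C E-flat G B-flat

Ab major ninth: major ninth on A-flat.
- root: A-flat
- major 3rd: C
- perfect 5th: E-flat
- major 7th: G
- major 9th: B-flat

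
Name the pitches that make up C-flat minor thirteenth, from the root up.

Cb – Ebb – Gb – Bbb – Db – Fb – Ab

C-flat minor thirteenth: minor thirteenth on Cb.
Root: Cb
Minor 3rd (3rd): Ebb
Perfect 5th (5th): Gb
Minor 7th (7th): Bbb
Major 9th (9th): Db
Perfect 11th (11th): Fb
Major 13th (13th): Ab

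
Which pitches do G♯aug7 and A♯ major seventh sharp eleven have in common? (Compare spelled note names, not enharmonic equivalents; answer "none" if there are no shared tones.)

D##

G♯aug7 = G#, B#, D##, F#.
A♯ major seventh sharp eleven = A#, C##, E#, G##, D##.
Shared: D##.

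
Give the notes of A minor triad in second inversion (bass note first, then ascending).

E, A, C

In root position, A minor triad is A–C–E.
Second inversion puts the fifth (E) in the bass.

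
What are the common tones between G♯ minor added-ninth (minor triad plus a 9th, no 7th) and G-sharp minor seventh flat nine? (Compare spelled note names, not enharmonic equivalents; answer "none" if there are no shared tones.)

G♯ minor added-ninth = G-sharp, B, D-sharp, A-sharp.
G-sharp minor seventh flat nine = G-sharp, B, D-sharp, F-sharp, A.
Shared: G-sharp, B, D-sharp.

G-sharp, B, D-sharp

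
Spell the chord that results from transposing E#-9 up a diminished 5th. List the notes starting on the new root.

B  D  F♯  A  C♯

A diminished 5th up from E♯ is B, so the new chord is B minor ninth.
Root: B
Minor 3rd (3rd): D
Perfect 5th (5th): F♯
Minor 7th (7th): A
Major 9th (9th): C♯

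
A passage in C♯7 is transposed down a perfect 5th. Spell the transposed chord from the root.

F#, A#, C#, E

C# down a perfect 5th → F#. New chord: F# dominant seventh.
F# — root
A# — major 3rd
C# — perfect 5th
E — minor 7th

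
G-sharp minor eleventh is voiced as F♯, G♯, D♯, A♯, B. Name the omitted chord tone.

C♯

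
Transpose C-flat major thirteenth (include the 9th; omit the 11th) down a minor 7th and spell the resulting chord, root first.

A minor 7th down from Cb is Db, so the new chord is Db major thirteenth.
Root: Db
Major 3rd (3rd): F
Perfect 5th (5th): Ab
Major 7th (7th): C
Major 9th (9th): Eb
Major 13th (13th): Bb

Db, F, Ab, C, Eb, Bb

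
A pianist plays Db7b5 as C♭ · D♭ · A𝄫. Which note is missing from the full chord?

F

The full Db7b5 chord is D♭, F, A𝄫, C♭.
Comparing with the voicing, the major 3rd (3rd) — F — is absent.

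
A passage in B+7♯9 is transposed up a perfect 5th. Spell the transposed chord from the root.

F♯ – A♯ – C𝄪 – E – G𝄪

B up a perfect 5th → F♯. New chord: F♯ dominant seventh sharp nine sharp five.
root → F♯
3rd (major 3rd) → A♯
5th (augmented 5th) → C𝄪
7th (minor 7th) → E
9th (augmented 9th) → G𝄪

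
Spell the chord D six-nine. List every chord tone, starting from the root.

D six-nine: six-nine on D.
Root: D
Major 3rd (3rd): F-sharp
Perfect 5th (5th): A
Major 6th (6th): B
Major 9th (9th): E

D F-sharp A B E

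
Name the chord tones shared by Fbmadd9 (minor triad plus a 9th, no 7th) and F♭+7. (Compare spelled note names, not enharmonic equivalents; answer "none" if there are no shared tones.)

Fb

Fbmadd9: Fb Abb Cb Gb
F♭+7: Fb Ab C Ebb
Common to both → Fb.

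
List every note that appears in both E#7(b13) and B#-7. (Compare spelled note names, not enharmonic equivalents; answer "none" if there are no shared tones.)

B# – D#

E#7(b13) = E#, G##, B#, D#, C#.
B#-7 = B#, D#, F##, A#.
Shared: B#, D#.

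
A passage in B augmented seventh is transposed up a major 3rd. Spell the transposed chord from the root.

D#, F##, A##, C#

B up a major 3rd → D#. New chord: D# augmented seventh.
D# — root
F## — major 3rd
A## — augmented 5th
C# — minor 7th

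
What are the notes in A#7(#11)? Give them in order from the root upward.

A#  C##  E#  G#  D##

A#7(#11) is a dominant seventh sharp eleven built on A#.
- root: A#
- major 3rd: C##
- perfect 5th: E#
- minor 7th: G#
- augmented 11th: D##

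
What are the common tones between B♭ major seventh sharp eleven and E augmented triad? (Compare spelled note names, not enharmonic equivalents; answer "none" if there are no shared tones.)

B♭ major seventh sharp eleven: B-flat D F A E
E augmented triad: E G-sharp B-sharp
Common to both → E.

E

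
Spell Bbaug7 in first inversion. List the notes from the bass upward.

D  F#  Ab  Bb

In root position, Bbaug7 is Bb–D–F#–Ab.
First inversion puts the third (D) in the bass.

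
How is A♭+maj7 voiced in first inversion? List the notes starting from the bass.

In root position, A♭+maj7 is Ab–C–E–G.
First inversion puts the third (C) in the bass.

C E G Ab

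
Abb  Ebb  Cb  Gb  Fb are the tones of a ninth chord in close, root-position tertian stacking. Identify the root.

Stacking in thirds gives Fb – Abb – Cb – Ebb – Gb, so Fb is the root — Fb minor ninth.

Fb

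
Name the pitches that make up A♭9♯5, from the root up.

A♭9♯5: dominant ninth sharp five on A♭.
root → A♭
3rd (major 3rd) → C
5th (augmented 5th) → E
7th (minor 7th) → G♭
9th (major 9th) → B♭

A♭, C, E, G♭, B♭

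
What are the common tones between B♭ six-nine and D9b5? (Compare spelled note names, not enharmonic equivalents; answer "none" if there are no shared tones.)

D  C

B♭ six-nine = Bb, D, F, G, C.
D9b5 = D, F#, Ab, C, E.
Shared: D, C.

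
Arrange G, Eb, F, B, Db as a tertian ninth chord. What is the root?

Eb

Stacking in thirds gives Eb – G – B – Db – F, so Eb is the root — Eb dominant ninth sharp five.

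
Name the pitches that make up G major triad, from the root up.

G, B, D

G major triad: major triad on G.
Root: G
Major 3rd (3rd): B
Perfect 5th (5th): D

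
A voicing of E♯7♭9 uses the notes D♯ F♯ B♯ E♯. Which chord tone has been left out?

G𝄪

E♯7♭9 = E♯, G𝄪, B♯, D♯, F♯. The voicing lacks the 3rd (major 3rd), G𝄪.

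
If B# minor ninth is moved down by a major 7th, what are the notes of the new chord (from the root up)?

B# down a major 7th → C#. New chord: C# minor ninth.
Root: C#
Minor 3rd (3rd): E
Perfect 5th (5th): G#
Minor 7th (7th): B
Major 9th (9th): D#

C#, E, G#, B, D#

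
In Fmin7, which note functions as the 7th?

Root of Fmin7 = F. The 7th is a minor 7th: F up a minor 7th → E♭.

E♭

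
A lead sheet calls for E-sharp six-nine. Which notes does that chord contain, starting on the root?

E# G## B# C## F##

Root E#, quality six-nine:
E# — root
G## — major 3rd
B# — perfect 5th
C## — major 6th
F## — major 9th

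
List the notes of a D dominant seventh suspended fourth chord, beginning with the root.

Root D, quality dominant seventh suspended fourth:
- root: D
- perfect 4th: G
- perfect 5th: A
- minor 7th: C

D  G  A  C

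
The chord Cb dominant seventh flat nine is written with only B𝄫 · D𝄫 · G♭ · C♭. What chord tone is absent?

The full Cb dominant seventh flat nine chord is C♭, E♭, G♭, B𝄫, D𝄫.
Comparing with the voicing, the major 3rd (3rd) — E♭ — is absent.

E♭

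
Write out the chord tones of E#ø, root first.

E#, G#, B, D#

E#ø: half-diminished seventh on E#.
root → E#
3rd (minor 3rd) → G#
5th (diminished 5th) → B
7th (minor 7th) → D#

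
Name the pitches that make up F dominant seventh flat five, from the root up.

F – A – C-flat – E-flat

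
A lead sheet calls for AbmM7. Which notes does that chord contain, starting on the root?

Ab  Cb  Eb  G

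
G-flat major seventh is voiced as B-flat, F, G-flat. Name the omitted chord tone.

D-flat

G-flat major seventh = G-flat, B-flat, D-flat, F. The voicing lacks the 5th (perfect 5th), D-flat.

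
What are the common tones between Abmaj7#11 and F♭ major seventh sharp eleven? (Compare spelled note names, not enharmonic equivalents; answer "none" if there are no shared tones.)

A♭ – E♭

Abmaj7#11 = A♭, C, E♭, G, D.
F♭ major seventh sharp eleven = F♭, A♭, C♭, E♭, B♭.
Shared: A♭, E♭.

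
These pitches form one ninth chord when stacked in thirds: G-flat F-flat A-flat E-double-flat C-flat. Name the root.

Stacking in thirds gives F-flat – A-flat – C-flat – E-double-flat – G-flat, so F-flat is the root — F-flat dominant ninth.

F-flat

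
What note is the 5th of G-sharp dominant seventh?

D-sharp

Root of G-sharp dominant seventh = G-sharp. The 5th is a perfect 5th: G-sharp up a perfect 5th → D-sharp.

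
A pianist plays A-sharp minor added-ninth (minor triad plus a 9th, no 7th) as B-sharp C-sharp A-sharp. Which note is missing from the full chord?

The full A-sharp minor added-ninth chord is A-sharp, C-sharp, E-sharp, B-sharp.
Comparing with the voicing, the perfect 5th (5th) — E-sharp — is absent.

E-sharp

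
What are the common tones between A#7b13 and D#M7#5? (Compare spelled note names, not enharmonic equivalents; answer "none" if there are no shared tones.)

C##

A#7b13: A# C## E# G# F#
D#M7#5: D# F## A## C##
Common to both → C##.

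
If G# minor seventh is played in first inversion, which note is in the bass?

B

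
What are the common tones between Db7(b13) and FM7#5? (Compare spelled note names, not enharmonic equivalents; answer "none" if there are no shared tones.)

Db7(b13): Db F Ab Cb Bbb
FM7#5: F A C# E
Common to both → F.

F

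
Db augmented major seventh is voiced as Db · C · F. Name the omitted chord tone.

A

The full Db augmented major seventh chord is Db, F, A, C.
Comparing with the voicing, the augmented 5th (5th) — A — is absent.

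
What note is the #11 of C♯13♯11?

Root of C♯13♯11 = C♯. The 11th is an augmented 11th: C♯ up an augmented 11th → F𝄪.

F𝄪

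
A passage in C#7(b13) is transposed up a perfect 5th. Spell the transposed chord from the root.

C# up a perfect 5th → G#. New chord: G# dominant seventh flat thirteen.
G# — root
B# — major 3rd
D# — perfect 5th
F# — minor 7th
E — minor 13th

G#, B#, D#, F#, E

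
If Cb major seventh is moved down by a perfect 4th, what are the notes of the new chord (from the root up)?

Gb – Bb – Db – F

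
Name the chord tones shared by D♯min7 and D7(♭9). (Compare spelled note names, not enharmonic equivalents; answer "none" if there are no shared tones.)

F#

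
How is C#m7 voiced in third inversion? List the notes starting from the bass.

B, C#, E, G#

In root position, C#m7 is C#–E–G#–B.
Third inversion puts the seventh (B) in the bass.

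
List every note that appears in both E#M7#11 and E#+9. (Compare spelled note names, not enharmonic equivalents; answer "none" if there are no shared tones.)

E#M7#11: E# G## B# D## A##
E#+9: E# G## B## D# F##
Common to both → E#, G##.

E# – G##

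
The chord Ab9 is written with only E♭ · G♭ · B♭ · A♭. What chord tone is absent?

C

The full Ab9 chord is A♭, C, E♭, G♭, B♭.
Comparing with the voicing, the major 3rd (3rd) — C — is absent.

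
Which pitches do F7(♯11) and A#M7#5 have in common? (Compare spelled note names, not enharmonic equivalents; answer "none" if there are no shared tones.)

F7(♯11): F A C Eb B
A#M7#5: A# C## E## G##
Common to both → none.

none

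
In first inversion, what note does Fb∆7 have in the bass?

Ab

Fb∆7 in root position is Fb–Ab–Cb–Eb.
First inversion places the third in the bass, which is Ab.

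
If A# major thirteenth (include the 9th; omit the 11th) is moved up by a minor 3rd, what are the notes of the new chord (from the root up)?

C# – E# – G# – B# – D# – A#

A minor 3rd up from A# is C#, so the new chord is C# major thirteenth.
C# — root
E# — major 3rd
G# — perfect 5th
B# — major 7th
D# — major 9th
A# — major 13th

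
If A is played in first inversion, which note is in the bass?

C#

A in root position is A–C#–E.
First inversion places the third in the bass, which is C#.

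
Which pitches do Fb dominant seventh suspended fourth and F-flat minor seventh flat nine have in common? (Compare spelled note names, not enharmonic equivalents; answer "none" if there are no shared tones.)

Fb Cb Ebb

Fb dominant seventh suspended fourth = Fb, Bbb, Cb, Ebb.
F-flat minor seventh flat nine = Fb, Abb, Cb, Ebb, Gbb.
Shared: Fb, Cb, Ebb.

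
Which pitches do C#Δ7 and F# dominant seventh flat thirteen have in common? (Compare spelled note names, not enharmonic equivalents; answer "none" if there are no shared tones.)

C#

C#Δ7 = C#, E#, G#, B#.
F# dominant seventh flat thirteen = F#, A#, C#, E, D.
Shared: C#.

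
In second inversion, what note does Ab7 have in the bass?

Ab7 = Ab–C–Eb–Gb. Second inversion → fifth in the bass = Eb.

Eb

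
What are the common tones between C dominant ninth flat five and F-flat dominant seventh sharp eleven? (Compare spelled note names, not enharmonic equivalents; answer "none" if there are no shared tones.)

B-flat

C dominant ninth flat five = C, E, G-flat, B-flat, D.
F-flat dominant seventh sharp eleven = F-flat, A-flat, C-flat, E-double-flat, B-flat.
Shared: B-flat.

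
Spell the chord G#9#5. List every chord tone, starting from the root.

G♯ – B♯ – D𝄪 – F♯ – A♯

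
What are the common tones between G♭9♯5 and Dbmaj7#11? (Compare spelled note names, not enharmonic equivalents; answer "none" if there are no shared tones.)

G♭9♯5: Gb Bb D Fb Ab
Dbmaj7#11: Db F Ab C G
Common to both → Ab.

Ab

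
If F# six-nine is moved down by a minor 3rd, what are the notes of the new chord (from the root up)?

D♯  F𝄪  A♯  B♯  E♯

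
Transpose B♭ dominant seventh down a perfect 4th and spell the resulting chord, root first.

A perfect 4th down from B♭ is F, so the new chord is F dominant seventh.
Root: F
Major 3rd (3rd): A
Perfect 5th (5th): C
Minor 7th (7th): E♭

F, A, C, E♭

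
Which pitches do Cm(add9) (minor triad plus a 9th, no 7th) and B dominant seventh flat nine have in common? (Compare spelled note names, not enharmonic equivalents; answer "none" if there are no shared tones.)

Cm(add9): C E♭ G D
B dominant seventh flat nine: B D♯ F♯ A C
Common to both → C.

C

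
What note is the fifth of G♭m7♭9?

Db

Root of G♭m7♭9 = Gb. The 5th is a perfect 5th: Gb up a perfect 5th → Db.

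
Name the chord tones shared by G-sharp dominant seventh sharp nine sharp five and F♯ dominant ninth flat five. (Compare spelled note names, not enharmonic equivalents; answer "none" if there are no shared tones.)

G#  F#

G-sharp dominant seventh sharp nine sharp five: G# B# D## F# A##
F♯ dominant ninth flat five: F# A# C E G#
Common to both → G#, F#.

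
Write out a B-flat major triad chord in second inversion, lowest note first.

F, Bb, D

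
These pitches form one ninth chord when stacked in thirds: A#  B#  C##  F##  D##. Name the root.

B#

Arranged so that each adjacent pair is a third by letter name: B# – D## – F## – A# – C##.
The bottom of that stack, B#, is the root (this is B# dominant ninth).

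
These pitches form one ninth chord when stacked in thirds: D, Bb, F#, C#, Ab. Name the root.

Arranged so that each adjacent pair is a third by letter name: Bb – D – F# – Ab – C#.
The bottom of that stack, Bb, is the root (this is Bb dominant seventh sharp nine sharp five).

Bb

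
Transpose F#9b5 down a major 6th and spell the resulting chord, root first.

Transposed root: F# → A (major 6th down). So we spell A dominant ninth flat five:
root → A
3rd (major 3rd) → C#
5th (diminished 5th) → Eb
7th (minor 7th) → G
9th (major 9th) → B

A C# Eb G B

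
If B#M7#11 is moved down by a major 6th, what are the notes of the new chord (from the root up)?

D#, F##, A#, C##, G##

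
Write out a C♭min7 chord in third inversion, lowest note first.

Bbb Cb Ebb Gb

In root position, C♭min7 is Cb–Ebb–Gb–Bbb.
Third inversion puts the seventh (Bbb) in the bass.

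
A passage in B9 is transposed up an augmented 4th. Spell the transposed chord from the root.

E# – G## – B# – D# – F##

Transposed root: B → E# (augmented 4th up). So we spell E# dominant ninth:
Root: E#
Major 3rd (3rd): G##
Perfect 5th (5th): B#
Minor 7th (7th): D#
Major 9th (9th): F##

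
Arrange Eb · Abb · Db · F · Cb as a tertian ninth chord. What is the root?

Db

Stacking in thirds gives Db – F – Abb – Cb – Eb, so Db is the root — Db dominant ninth flat five.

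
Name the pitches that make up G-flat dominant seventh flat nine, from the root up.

G-flat dominant seventh flat nine: dominant seventh flat nine on G-flat.
- root: G-flat
- major 3rd: B-flat
- perfect 5th: D-flat
- minor 7th: F-flat
- minor 9th: A-double-flat

G-flat, B-flat, D-flat, F-flat, A-double-flat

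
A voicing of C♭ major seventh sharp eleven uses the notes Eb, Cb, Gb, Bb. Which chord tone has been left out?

The full C♭ major seventh sharp eleven chord is Cb, Eb, Gb, Bb, F.
Comparing with the voicing, the augmented 11th (11th) — F — is absent.

F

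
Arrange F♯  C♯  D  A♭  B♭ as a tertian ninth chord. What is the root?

B♭

Stacking in thirds gives B♭ – D – F♯ – A♭ – C♯, so B♭ is the root — B♭ dominant seventh sharp nine sharp five.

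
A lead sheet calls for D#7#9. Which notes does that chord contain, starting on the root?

Root D#, quality dominant seventh sharp nine:
- root: D#
- major 3rd: F##
- perfect 5th: A#
- minor 7th: C#
- augmented 9th: E##

D# F## A# C# E##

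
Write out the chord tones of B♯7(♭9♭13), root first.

B♯7(♭9♭13): dominant seventh flat nine flat thirteen on B#.
B# — root
D## — major 3rd
F## — perfect 5th
A# — minor 7th
C# — minor 9th
G# — minor 13th

B#  D##  F##  A#  C#  G#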